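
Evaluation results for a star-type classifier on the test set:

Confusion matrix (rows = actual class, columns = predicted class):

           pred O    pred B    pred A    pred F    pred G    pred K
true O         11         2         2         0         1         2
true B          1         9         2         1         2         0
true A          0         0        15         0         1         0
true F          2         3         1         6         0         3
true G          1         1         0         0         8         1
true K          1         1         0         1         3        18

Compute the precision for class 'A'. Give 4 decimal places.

One-vs-rest for 'A': TP = diagonal; FP = other classes predicted 'A'; FN = 'A' predicted as other.
precision = TP/(TP+FP).
A: TP=15, FP=2+2+1+0+0=5 → 15/20 = 0.75000

0.7500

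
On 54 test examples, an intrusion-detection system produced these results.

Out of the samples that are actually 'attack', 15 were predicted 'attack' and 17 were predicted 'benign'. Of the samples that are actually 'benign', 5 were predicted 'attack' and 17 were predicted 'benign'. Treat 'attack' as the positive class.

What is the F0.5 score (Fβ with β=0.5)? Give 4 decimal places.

0.6696

Fβ = (1+β²)·TP / ((1+β²)·TP + β²·FN + FP), with β²=1/4
= 1.25·15 / (1.25·15 + 0.25·17 + 5) = 0.6696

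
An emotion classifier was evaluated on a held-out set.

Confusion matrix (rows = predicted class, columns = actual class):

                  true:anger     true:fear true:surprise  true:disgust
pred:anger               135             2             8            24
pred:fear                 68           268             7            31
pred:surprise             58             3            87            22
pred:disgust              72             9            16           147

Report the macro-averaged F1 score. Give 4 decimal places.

0.6468

Per-class F1 score (2·TP/(2·TP+FP+FN)):
  anger: TP=135, FP=2+8+24=34, FN=68+58+72=198 → 270/502 = 0.53785
  fear: TP=268, FP=68+7+31=106, FN=2+3+9=14 → 536/656 = 0.81707
  surprise: TP=87, FP=58+3+22=83, FN=8+7+16=31 → 174/288 = 0.60417
  disgust: TP=147, FP=72+9+16=97, FN=24+31+22=77 → 294/468 = 0.62821
Macro-F1 score = mean = (0.53785 + 0.81707 + 0.60417 + 0.62821) / 4 = 0.6468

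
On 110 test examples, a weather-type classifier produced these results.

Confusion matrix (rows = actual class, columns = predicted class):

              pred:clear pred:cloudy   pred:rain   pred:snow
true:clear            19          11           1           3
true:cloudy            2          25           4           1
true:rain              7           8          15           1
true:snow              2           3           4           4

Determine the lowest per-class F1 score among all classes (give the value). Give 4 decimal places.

0.3636

Per-class F1 score (2·TP/(2·TP+FP+FN)):
  clear: TP=19, FP=2+7+2=11, FN=11+1+3=15 → 38/64 = 0.59375
  cloudy: TP=25, FP=11+8+3=22, FN=2+4+1=7 → 50/79 = 0.63291
  rain: TP=15, FP=1+4+4=9, FN=7+8+1=16 → 30/55 = 0.54545
  snow: TP=4, FP=3+1+1=5, FN=2+3+4=9 → 8/22 = 0.36364
Lowest is class 'snow' with F1 score = 0.3636.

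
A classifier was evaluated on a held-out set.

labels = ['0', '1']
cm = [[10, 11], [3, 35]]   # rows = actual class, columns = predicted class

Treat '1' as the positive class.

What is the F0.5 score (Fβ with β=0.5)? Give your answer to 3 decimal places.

Fβ = (1+β²)·TP / ((1+β²)·TP + β²·FN + FP), with β²=1/4
= 1.25·35 / (1.25·35 + 0.25·3 + 11) = 0.788

0.788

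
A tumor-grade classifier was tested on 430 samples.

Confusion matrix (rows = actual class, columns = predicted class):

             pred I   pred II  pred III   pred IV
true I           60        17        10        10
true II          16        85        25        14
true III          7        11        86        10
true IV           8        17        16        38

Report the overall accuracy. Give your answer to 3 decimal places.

Accuracy = trace / total = (60+85+86+38=269) / 430 = 269/430 = 0.626

0.626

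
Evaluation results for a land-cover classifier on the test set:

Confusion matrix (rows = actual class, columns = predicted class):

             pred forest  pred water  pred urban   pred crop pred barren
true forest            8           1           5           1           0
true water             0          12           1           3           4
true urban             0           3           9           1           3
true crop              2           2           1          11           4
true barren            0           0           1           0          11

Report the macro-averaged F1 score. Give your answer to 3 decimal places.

Per-class F1 score (2·TP/(2·TP+FP+FN)):
  forest: TP=8, FP=0+0+2+0=2, FN=1+5+1+0=7 → 16/25 = 0.6400
  water: TP=12, FP=1+3+2+0=6, FN=0+1+3+4=8 → 24/38 = 0.6316
  urban: TP=9, FP=5+1+1+1=8, FN=0+3+1+3=7 → 18/33 = 0.5455
  crop: TP=11, FP=1+3+1+0=5, FN=2+2+1+4=9 → 22/36 = 0.6111
  barren: TP=11, FP=0+4+3+4=11, FN=0+0+1+0=1 → 22/34 = 0.6471
Macro-F1 score = mean = (0.6400 + 0.6316 + 0.5455 + 0.6111 + 0.6471) / 5 = 0.615

0.615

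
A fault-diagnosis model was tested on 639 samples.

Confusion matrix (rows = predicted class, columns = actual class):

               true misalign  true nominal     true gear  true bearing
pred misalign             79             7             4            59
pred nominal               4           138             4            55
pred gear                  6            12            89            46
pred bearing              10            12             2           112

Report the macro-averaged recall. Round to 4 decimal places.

0.7313

Per-class recall (TP/(TP+FN)):
  misalign: TP=79, FN=4+6+10=20 → 79/99 = 0.79798
  nominal: TP=138, FN=7+12+12=31 → 138/169 = 0.81657
  gear: TP=89, FN=4+4+2=10 → 89/99 = 0.89899
  bearing: TP=112, FN=59+55+46=160 → 112/272 = 0.41176
Macro-recall = mean = (0.79798 + 0.81657 + 0.89899 + 0.41176) / 4 = 0.7313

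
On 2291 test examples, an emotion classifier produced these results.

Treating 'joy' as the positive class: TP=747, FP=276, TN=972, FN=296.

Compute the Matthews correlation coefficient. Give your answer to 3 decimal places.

MCC = (TP·TN − FP·FN) / √((TP+FP)(TP+FN)(TN+FP)(TN+FN))
Numerator = 747·972 − 276·296 = 644388
Denominator = √(1023·1043·1248·1268) = √1688471680896 = 1299412.0520
MCC = 644388 / 1299412.0520 = 0.496

0.496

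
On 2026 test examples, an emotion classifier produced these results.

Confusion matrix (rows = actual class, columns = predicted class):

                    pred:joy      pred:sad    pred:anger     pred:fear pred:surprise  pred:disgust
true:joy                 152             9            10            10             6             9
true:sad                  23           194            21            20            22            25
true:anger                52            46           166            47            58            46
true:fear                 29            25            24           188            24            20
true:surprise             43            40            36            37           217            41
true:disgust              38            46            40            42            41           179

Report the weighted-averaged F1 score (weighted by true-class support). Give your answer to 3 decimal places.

Per-class F1 score (2·TP/(2·TP+FP+FN)):
  joy: TP=152, FP=23+52+29+43+38=185, FN=9+10+10+6+9=44 → 304/533 = 0.5704
  sad: TP=194, FP=9+46+25+40+46=166, FN=23+21+20+22+25=111 → 388/665 = 0.5835
  anger: TP=166, FP=10+21+24+36+40=131, FN=52+46+47+58+46=249 → 332/712 = 0.4663
  fear: TP=188, FP=10+20+47+37+42=156, FN=29+25+24+24+20=122 → 376/654 = 0.5749
  surprise: TP=217, FP=6+22+58+24+41=151, FN=43+40+36+37+41=197 → 434/782 = 0.5550
  disgust: TP=179, FP=9+25+46+20+41=141, FN=38+46+40+42+41=207 → 358/706 = 0.5071
Weighted-F1 score = Σ (supportᵢ/N)·F1 scoreᵢ with N=2026: (196/2026)·0.5704 + (305/2026)·0.5835 + (415/2026)·0.4663 + (310/2026)·0.5749 + (414/2026)·0.5550 + (386/2026)·0.5071 = 0.537

0.537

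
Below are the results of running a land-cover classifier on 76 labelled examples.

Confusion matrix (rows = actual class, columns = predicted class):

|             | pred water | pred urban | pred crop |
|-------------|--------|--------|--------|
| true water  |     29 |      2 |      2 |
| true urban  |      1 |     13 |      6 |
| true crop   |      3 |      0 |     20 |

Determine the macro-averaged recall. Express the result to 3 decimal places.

Per-class recall (TP/(TP+FN)):
  water: TP=29, FN=2+2=4 → 29/33 = 0.8788
  urban: TP=13, FN=1+6=7 → 13/20 = 0.6500
  crop: TP=20, FN=3+0=3 → 20/23 = 0.8696
Macro-recall = mean = (0.8788 + 0.6500 + 0.8696) / 3 = 0.799

0.799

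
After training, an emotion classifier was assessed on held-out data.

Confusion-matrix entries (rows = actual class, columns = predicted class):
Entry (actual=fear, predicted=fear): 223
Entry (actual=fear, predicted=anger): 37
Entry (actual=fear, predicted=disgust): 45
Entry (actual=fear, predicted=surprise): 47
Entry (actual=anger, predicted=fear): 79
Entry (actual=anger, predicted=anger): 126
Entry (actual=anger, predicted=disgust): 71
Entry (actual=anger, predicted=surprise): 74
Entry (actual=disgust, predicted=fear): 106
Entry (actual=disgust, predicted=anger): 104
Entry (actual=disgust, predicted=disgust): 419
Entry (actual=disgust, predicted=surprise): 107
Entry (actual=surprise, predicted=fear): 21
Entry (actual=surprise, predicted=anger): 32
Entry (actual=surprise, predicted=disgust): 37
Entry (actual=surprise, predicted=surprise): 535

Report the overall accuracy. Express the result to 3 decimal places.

0.632

Accuracy = trace / total = (223+126+419+535=1303) / 2063 = 1303/2063 = 0.632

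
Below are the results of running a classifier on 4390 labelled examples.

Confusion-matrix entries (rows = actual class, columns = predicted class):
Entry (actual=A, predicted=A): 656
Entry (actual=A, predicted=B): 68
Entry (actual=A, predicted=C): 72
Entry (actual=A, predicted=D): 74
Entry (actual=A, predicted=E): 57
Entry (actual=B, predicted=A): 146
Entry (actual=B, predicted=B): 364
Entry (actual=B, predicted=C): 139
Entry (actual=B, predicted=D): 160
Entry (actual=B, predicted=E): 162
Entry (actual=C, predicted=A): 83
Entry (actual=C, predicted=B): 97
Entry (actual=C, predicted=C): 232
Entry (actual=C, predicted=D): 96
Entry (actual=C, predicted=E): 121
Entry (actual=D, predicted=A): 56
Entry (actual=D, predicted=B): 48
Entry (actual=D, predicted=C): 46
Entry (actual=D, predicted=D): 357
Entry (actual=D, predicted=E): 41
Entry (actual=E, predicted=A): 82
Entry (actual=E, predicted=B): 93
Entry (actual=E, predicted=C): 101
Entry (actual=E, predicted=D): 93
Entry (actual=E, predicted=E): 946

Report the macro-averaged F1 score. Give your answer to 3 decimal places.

0.550

Per-class F1 score (2·TP/(2·TP+FP+FN)):
  A: TP=656, FP=146+83+56+82=367, FN=68+72+74+57=271 → 1312/1950 = 0.6728
  B: TP=364, FP=68+97+48+93=306, FN=146+139+160+162=607 → 728/1641 = 0.4436
  C: TP=232, FP=72+139+46+101=358, FN=83+97+96+121=397 → 464/1219 = 0.3806
  D: TP=357, FP=74+160+96+93=423, FN=56+48+46+41=191 → 714/1328 = 0.5377
  E: TP=946, FP=57+162+121+41=381, FN=82+93+101+93=369 → 1892/2642 = 0.7161
Macro-F1 score = mean = (0.6728 + 0.4436 + 0.3806 + 0.5377 + 0.7161) / 5 = 0.550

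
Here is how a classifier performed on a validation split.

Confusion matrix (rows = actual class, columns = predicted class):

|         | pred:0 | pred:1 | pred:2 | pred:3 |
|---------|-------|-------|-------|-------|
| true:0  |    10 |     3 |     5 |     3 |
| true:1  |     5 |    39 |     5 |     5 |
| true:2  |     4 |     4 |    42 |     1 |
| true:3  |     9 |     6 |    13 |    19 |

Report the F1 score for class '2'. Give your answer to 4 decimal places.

0.7241

Treat '2' as positive and all other classes as negative.
F1 score = 2·TP/(2·TP+FP+FN).
2: TP=42, FP=5+5+13=23, FN=4+4+1=9 → 84/116 = 0.72414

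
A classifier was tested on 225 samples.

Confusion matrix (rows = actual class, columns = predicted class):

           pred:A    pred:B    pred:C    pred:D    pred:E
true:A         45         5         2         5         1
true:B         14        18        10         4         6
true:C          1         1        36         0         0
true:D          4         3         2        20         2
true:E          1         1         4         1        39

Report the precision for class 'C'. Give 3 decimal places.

0.667

One-vs-rest for 'C': TP = diagonal; FP = other classes predicted 'C'; FN = 'C' predicted as other.
precision = TP/(TP+FP).
C: TP=36, FP=2+10+2+4=18 → 36/54 = 0.6667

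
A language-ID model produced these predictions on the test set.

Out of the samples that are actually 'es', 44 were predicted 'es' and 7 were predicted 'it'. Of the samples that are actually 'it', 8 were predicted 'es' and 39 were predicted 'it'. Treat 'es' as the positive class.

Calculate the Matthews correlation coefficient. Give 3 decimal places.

MCC = (TP·TN − FP·FN) / √((TP+FP)(TP+FN)(TN+FP)(TN+FN))
Numerator = 44·39 − 8·7 = 1660
Denominator = √(52·51·47·46) = √5733624 = 2394.4987
MCC = 1660 / 2394.4987 = 0.693

0.693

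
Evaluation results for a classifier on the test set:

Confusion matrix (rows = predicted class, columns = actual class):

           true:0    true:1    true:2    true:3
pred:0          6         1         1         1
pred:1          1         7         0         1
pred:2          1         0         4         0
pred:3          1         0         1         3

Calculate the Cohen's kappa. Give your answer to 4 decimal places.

0.6111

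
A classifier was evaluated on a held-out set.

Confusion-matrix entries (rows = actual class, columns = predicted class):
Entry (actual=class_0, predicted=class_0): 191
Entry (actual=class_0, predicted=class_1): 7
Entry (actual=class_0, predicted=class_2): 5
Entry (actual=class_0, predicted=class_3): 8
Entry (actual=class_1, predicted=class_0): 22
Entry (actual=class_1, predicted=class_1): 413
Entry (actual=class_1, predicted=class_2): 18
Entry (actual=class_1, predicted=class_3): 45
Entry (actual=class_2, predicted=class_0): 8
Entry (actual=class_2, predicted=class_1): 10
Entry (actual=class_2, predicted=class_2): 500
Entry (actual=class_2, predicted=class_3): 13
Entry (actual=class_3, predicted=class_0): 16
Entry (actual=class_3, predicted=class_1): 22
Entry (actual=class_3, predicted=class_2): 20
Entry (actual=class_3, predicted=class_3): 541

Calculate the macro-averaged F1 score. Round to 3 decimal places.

Per-class F1 score (2·TP/(2·TP+FP+FN)):
  class_0: TP=191, FP=22+8+16=46, FN=7+5+8=20 → 382/448 = 0.8527
  class_1: TP=413, FP=7+10+22=39, FN=22+18+45=85 → 826/950 = 0.8695
  class_2: TP=500, FP=5+18+20=43, FN=8+10+13=31 → 1000/1074 = 0.9311
  class_3: TP=541, FP=8+45+13=66, FN=16+22+20=58 → 1082/1206 = 0.8972
Macro-F1 score = mean = (0.8527 + 0.8695 + 0.9311 + 0.8972) / 4 = 0.888

0.888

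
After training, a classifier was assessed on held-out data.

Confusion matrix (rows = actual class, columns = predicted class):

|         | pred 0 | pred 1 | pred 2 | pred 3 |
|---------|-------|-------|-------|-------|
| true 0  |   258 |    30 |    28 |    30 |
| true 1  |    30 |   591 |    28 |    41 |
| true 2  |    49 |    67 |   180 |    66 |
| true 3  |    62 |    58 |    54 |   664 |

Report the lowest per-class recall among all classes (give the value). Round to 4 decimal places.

0.4972

Per-class recall (TP/(TP+FN)):
  0: TP=258, FN=30+28+30=88 → 258/346 = 0.74566
  1: TP=591, FN=30+28+41=99 → 591/690 = 0.85652
  2: TP=180, FN=49+67+66=182 → 180/362 = 0.49724
  3: TP=664, FN=62+58+54=174 → 664/838 = 0.79236
Lowest is class '2' with recall = 0.4972.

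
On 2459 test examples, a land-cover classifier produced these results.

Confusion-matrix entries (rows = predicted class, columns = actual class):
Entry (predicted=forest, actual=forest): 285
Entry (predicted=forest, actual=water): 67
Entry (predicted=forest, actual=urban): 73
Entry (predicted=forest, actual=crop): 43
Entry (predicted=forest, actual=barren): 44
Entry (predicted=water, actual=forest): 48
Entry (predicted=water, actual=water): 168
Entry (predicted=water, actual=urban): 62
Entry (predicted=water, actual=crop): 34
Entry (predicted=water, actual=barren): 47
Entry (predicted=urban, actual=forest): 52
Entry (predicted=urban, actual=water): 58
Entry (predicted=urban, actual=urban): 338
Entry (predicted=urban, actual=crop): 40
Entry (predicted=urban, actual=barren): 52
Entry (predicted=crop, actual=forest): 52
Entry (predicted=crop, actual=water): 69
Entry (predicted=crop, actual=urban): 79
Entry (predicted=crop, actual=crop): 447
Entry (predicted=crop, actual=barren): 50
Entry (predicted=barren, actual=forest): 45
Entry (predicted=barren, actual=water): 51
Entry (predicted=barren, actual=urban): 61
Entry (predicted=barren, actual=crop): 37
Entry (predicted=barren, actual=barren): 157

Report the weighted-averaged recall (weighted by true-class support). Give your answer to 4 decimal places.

0.5673

Per-class recall (TP/(TP+FN)):
  forest: TP=285, FN=48+52+52+45=197 → 285/482 = 0.59129
  water: TP=168, FN=67+58+69+51=245 → 168/413 = 0.40678
  urban: TP=338, FN=73+62+79+61=275 → 338/613 = 0.55139
  crop: TP=447, FN=43+34+40+37=154 → 447/601 = 0.74376
  barren: TP=157, FN=44+47+52+50=193 → 157/350 = 0.44857
Weighted-recall = Σ (supportᵢ/N)·recallᵢ with N=2459: (482/2459)·0.59129 + (413/2459)·0.40678 + (613/2459)·0.55139 + (601/2459)·0.74376 + (350/2459)·0.44857 = 0.5673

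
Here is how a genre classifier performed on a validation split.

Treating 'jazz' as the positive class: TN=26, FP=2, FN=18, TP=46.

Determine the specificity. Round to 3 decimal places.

Specificity = TN/(TN+FP) = 26/(26+2) = 0.929

0.929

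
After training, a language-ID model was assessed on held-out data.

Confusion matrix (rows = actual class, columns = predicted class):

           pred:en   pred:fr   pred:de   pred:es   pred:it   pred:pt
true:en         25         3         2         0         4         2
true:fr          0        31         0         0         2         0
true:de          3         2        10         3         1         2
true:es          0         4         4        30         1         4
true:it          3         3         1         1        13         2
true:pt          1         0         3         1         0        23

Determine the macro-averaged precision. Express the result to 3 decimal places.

0.696

Per-class precision (TP/(TP+FP)):
  en: TP=25, FP=0+3+0+3+1=7 → 25/32 = 0.7813
  fr: TP=31, FP=3+2+4+3+0=12 → 31/43 = 0.7209
  de: TP=10, FP=2+0+4+1+3=10 → 10/20 = 0.5000
  es: TP=30, FP=0+0+3+1+1=5 → 30/35 = 0.8571
  it: TP=13, FP=4+2+1+1+0=8 → 13/21 = 0.6190
  pt: TP=23, FP=2+0+2+4+2=10 → 23/33 = 0.6970
Macro-precision = mean = (0.7813 + 0.7209 + 0.5000 + 0.8571 + 0.6190 + 0.6970) / 6 = 0.696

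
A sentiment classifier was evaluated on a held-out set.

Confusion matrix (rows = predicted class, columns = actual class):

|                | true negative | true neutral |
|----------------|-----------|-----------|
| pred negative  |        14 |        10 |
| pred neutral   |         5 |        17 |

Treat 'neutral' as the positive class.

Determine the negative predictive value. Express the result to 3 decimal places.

NPV = TN/(TN+FN) = 14/(14+10) = 0.583

0.583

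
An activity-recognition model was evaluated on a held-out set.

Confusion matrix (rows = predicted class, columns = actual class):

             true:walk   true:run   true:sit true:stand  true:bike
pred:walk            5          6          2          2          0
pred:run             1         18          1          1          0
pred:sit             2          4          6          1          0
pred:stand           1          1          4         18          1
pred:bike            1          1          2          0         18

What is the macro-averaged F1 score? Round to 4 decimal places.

0.6357

Per-class F1 score (2·TP/(2·TP+FP+FN)):
  walk: TP=5, FP=6+2+2+0=10, FN=1+2+1+1=5 → 10/25 = 0.40000
  run: TP=18, FP=1+1+1+0=3, FN=6+4+1+1=12 → 36/51 = 0.70588
  sit: TP=6, FP=2+4+1+0=7, FN=2+1+4+2=9 → 12/28 = 0.42857
  stand: TP=18, FP=1+1+4+1=7, FN=2+1+1+0=4 → 36/47 = 0.76596
  bike: TP=18, FP=1+1+2+0=4, FN=0+0+0+1=1 → 36/41 = 0.87805
Macro-F1 score = mean = (0.40000 + 0.70588 + 0.42857 + 0.76596 + 0.87805) / 5 = 0.6357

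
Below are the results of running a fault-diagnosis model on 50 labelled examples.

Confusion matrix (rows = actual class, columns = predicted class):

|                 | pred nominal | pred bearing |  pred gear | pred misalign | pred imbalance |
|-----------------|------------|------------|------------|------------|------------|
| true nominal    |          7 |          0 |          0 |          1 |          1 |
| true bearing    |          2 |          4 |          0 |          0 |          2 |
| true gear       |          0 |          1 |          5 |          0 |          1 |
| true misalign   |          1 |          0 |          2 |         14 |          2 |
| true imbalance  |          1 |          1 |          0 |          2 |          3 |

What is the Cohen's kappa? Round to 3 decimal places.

Observed agreement pₒ = trace/N = 33/50 = 0.6600
Expected agreement pₑ = Σ (rowᵢ·colᵢ)/N² = (9·11 + 8·6 + 7·7 + 19·17 + 7·9)/50² = 0.2328
κ = (pₒ − pₑ)/(1 − pₑ) = (0.6600 − 0.2328)/(1 − 0.2328) = 0.557

0.557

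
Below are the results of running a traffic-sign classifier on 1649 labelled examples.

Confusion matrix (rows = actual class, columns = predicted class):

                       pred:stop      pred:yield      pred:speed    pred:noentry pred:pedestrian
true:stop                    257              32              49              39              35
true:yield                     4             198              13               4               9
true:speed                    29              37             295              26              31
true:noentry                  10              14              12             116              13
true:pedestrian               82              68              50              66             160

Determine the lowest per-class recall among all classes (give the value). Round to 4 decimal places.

Per-class recall (TP/(TP+FN)):
  stop: TP=257, FN=32+49+39+35=155 → 257/412 = 0.62379
  yield: TP=198, FN=4+13+4+9=30 → 198/228 = 0.86842
  speed: TP=295, FN=29+37+26+31=123 → 295/418 = 0.70574
  noentry: TP=116, FN=10+14+12+13=49 → 116/165 = 0.70303
  pedestrian: TP=160, FN=82+68+50+66=266 → 160/426 = 0.37559
Lowest is class 'pedestrian' with recall = 0.3756.

0.3756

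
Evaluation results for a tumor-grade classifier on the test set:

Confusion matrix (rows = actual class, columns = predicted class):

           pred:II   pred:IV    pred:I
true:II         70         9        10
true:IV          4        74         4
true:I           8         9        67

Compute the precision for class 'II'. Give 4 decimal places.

Treat 'II' as positive and all other classes as negative.
precision = TP/(TP+FP).
II: TP=70, FP=4+8=12 → 70/82 = 0.85366

0.8537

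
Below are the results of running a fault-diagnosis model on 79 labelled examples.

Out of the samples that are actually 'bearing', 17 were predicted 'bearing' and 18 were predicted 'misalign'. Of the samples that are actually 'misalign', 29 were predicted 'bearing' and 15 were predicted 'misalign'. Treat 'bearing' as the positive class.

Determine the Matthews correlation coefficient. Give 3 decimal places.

-0.175

MCC = (TP·TN − FP·FN) / √((TP+FP)(TP+FN)(TN+FP)(TN+FN))
Numerator = 17·15 − 29·18 = -267
Denominator = √(46·35·44·33) = √2337720 = 1528.9604
MCC = -267 / 1528.9604 = -0.175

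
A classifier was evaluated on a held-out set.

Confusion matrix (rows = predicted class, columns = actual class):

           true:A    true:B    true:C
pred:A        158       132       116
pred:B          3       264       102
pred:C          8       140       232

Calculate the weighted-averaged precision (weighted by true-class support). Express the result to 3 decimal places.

0.627

Per-class precision (TP/(TP+FP)):
  A: TP=158, FP=132+116=248 → 158/406 = 0.3892
  B: TP=264, FP=3+102=105 → 264/369 = 0.7154
  C: TP=232, FP=8+140=148 → 232/380 = 0.6105
Weighted-precision = Σ (supportᵢ/N)·precisionᵢ with N=1155: (169/1155)·0.3892 + (536/1155)·0.7154 + (450/1155)·0.6105 = 0.627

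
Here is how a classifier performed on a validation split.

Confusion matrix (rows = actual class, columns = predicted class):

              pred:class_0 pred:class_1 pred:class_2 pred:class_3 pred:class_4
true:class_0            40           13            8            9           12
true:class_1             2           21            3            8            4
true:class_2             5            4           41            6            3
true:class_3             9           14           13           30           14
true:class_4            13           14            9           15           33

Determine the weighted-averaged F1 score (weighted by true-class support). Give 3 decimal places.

Per-class F1 score (2·TP/(2·TP+FP+FN)):
  class_0: TP=40, FP=2+5+9+13=29, FN=13+8+9+12=42 → 80/151 = 0.5298
  class_1: TP=21, FP=13+4+14+14=45, FN=2+3+8+4=17 → 42/104 = 0.4038
  class_2: TP=41, FP=8+3+13+9=33, FN=5+4+6+3=18 → 82/133 = 0.6165
  class_3: TP=30, FP=9+8+6+15=38, FN=9+14+13+14=50 → 60/148 = 0.4054
  class_4: TP=33, FP=12+4+3+14=33, FN=13+14+9+15=51 → 66/150 = 0.4400
Weighted-F1 score = Σ (supportᵢ/N)·F1 scoreᵢ with N=343: (82/343)·0.5298 + (38/343)·0.4038 + (59/343)·0.6165 + (80/343)·0.4054 + (84/343)·0.4400 = 0.480

0.480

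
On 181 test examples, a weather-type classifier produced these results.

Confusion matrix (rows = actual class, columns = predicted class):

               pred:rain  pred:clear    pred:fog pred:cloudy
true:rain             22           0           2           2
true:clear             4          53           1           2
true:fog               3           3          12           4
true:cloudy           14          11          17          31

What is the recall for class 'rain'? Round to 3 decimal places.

0.846

One-vs-rest for 'rain': TP = diagonal; FP = other classes predicted 'rain'; FN = 'rain' predicted as other.
recall = TP/(TP+FN).
rain: TP=22, FN=0+2+2=4 → 22/26 = 0.8462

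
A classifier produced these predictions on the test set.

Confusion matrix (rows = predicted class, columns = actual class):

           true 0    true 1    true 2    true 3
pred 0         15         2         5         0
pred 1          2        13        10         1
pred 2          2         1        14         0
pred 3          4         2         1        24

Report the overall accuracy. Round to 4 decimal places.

Accuracy = trace / total = (15+13+14+24=66) / 96 = 66/96 = 0.6875

0.6875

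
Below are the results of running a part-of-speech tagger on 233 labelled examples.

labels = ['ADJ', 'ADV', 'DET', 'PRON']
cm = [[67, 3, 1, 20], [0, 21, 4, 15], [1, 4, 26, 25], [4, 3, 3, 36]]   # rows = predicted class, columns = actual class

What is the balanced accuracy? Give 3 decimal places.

0.687

Balanced accuracy = mean of per-class recall.
  ADJ: recall = 67/72 = 0.9306
  ADV: recall = 21/31 = 0.6774
  DET: recall = 26/34 = 0.7647
  PRON: recall = 36/96 = 0.3750
Mean = (0.9306 + 0.6774 + 0.7647 + 0.3750) / 4 = 0.687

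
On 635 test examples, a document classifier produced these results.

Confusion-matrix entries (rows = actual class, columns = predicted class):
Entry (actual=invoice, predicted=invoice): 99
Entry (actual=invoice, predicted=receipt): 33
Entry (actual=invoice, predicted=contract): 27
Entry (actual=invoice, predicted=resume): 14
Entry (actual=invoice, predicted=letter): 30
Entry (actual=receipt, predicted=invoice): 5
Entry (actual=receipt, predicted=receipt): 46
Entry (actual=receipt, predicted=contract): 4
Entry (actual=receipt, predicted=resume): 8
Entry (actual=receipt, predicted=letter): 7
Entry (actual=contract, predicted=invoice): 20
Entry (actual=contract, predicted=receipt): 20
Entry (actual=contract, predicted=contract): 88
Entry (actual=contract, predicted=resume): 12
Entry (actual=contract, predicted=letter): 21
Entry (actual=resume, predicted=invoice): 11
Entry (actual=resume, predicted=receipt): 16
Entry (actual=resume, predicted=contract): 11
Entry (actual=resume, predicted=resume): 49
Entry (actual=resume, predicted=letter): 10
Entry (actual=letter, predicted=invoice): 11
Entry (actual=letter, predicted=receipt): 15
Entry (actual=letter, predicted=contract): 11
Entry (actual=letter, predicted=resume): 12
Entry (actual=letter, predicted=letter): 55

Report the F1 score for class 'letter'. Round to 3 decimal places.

0.485

Treat 'letter' as positive and all other classes as negative.
F1 score = 2·TP/(2·TP+FP+FN).
letter: TP=55, FP=30+7+21+10=68, FN=11+15+11+12=49 → 110/227 = 0.4846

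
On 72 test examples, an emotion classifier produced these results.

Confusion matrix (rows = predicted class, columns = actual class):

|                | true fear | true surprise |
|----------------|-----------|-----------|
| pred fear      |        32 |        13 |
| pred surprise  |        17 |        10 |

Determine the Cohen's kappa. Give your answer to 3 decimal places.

0.084

Observed agreement pₒ = trace/N = 42/72 = 0.5833
Expected agreement pₑ = Σ (rowᵢ·colᵢ)/N² = (49·45 + 23·27)/72² = 0.5451
κ = (pₒ − pₑ)/(1 − pₑ) = (0.5833 − 0.5451)/(1 − 0.5451) = 0.084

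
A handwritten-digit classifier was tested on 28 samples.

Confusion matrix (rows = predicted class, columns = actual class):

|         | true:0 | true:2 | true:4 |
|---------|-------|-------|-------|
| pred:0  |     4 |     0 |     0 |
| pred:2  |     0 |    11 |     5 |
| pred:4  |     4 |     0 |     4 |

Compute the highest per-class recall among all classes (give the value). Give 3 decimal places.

Per-class recall (TP/(TP+FN)):
  0: TP=4, FN=0+4=4 → 4/8 = 0.5000
  2: TP=11, FN=0+0=0 → 11/11 = 1.0000
  4: TP=4, FN=0+5=5 → 4/9 = 0.4444
Highest is class '2' with recall = 1.000.

1.000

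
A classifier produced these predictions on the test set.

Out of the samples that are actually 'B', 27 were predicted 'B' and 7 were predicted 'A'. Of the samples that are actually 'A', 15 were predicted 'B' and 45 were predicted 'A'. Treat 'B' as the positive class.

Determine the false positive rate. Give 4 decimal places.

FPR = FP/(FP+TN) = 15/(15+45) = 0.2500

0.2500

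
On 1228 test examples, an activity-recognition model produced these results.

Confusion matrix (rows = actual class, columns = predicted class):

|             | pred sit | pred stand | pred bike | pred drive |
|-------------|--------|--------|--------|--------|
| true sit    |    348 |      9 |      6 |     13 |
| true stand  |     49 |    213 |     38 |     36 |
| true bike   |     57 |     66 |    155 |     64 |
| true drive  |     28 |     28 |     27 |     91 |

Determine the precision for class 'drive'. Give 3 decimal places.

Treat 'drive' as positive and all other classes as negative.
precision = TP/(TP+FP).
drive: TP=91, FP=13+36+64=113 → 91/204 = 0.4461

0.446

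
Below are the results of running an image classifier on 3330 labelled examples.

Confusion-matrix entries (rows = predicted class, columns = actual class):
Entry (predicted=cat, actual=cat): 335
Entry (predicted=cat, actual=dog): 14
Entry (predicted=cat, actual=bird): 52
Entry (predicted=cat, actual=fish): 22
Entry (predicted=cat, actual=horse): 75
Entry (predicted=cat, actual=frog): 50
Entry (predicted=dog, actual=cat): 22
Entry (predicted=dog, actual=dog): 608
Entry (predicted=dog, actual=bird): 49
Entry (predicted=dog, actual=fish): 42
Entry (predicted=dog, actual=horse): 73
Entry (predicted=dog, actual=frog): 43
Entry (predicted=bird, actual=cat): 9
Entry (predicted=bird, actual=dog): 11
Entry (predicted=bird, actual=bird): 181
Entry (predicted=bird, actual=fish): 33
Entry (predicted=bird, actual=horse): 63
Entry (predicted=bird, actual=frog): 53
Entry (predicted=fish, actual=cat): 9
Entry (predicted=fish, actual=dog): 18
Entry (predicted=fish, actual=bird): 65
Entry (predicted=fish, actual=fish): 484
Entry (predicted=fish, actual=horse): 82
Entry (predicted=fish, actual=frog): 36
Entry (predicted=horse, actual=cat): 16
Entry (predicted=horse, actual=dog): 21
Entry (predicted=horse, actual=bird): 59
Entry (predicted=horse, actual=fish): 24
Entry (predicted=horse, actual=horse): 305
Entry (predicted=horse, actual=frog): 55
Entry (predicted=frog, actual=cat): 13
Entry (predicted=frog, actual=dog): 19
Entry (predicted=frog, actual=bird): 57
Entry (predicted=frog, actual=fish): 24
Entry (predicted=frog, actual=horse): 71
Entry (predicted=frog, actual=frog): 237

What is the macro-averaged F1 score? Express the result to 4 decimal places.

Per-class F1 score (2·TP/(2·TP+FP+FN)):
  cat: TP=335, FP=14+52+22+75+50=213, FN=22+9+9+16+13=69 → 670/952 = 0.70378
  dog: TP=608, FP=22+49+42+73+43=229, FN=14+11+18+21+19=83 → 1216/1528 = 0.79581
  bird: TP=181, FP=9+11+33+63+53=169, FN=52+49+65+59+57=282 → 362/813 = 0.44526
  fish: TP=484, FP=9+18+65+82+36=210, FN=22+42+33+24+24=145 → 968/1323 = 0.73167
  horse: TP=305, FP=16+21+59+24+55=175, FN=75+73+63+82+71=364 → 610/1149 = 0.53090
  frog: TP=237, FP=13+19+57+24+71=184, FN=50+43+53+36+55=237 → 474/895 = 0.52961
Macro-F1 score = mean = (0.70378 + 0.79581 + 0.44526 + 0.73167 + 0.53090 + 0.52961) / 6 = 0.6228

0.6228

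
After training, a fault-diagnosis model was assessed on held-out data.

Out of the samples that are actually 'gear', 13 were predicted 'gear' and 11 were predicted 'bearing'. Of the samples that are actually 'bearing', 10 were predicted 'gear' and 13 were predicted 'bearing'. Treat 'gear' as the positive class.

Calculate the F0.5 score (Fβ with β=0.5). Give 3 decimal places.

Fβ = (1+β²)·TP / ((1+β²)·TP + β²·FN + FP), with β²=1/4
= 1.25·13 / (1.25·13 + 0.25·11 + 10) = 0.560

0.560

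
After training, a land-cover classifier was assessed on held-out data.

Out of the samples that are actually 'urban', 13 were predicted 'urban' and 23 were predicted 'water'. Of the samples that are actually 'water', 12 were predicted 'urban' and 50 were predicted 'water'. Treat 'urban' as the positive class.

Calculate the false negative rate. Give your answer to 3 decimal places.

FNR = FN/(FN+TP) = 23/(23+13) = 0.639

0.639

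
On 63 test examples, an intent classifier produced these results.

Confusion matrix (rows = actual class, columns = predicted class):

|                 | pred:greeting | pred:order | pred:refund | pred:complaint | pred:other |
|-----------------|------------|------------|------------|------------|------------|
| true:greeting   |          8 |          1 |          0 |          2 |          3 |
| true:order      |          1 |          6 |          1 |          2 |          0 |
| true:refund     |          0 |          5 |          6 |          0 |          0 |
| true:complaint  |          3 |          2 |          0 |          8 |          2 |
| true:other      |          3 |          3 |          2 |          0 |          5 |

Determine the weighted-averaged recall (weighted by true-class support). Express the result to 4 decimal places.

Per-class recall (TP/(TP+FN)):
  greeting: TP=8, FN=1+0+2+3=6 → 8/14 = 0.57143
  order: TP=6, FN=1+1+2+0=4 → 6/10 = 0.60000
  refund: TP=6, FN=0+5+0+0=5 → 6/11 = 0.54545
  complaint: TP=8, FN=3+2+0+2=7 → 8/15 = 0.53333
  other: TP=5, FN=3+3+2+0=8 → 5/13 = 0.38462
Weighted-recall = Σ (supportᵢ/N)·recallᵢ with N=63: (14/63)·0.57143 + (10/63)·0.60000 + (11/63)·0.54545 + (15/63)·0.53333 + (13/63)·0.38462 = 0.5238

0.5238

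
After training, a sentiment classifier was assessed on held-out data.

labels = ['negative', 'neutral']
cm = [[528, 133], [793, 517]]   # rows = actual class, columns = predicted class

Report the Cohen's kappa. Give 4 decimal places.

0.1551

Observed agreement pₒ = trace/N = 1045/1971 = 0.53019
Expected agreement pₑ = Σ (rowᵢ·colᵢ)/N² = (661·1321 + 1310·650)/1971² = 0.44395
κ = (pₒ − pₑ)/(1 − pₑ) = (0.53019 − 0.44395)/(1 − 0.44395) = 0.1551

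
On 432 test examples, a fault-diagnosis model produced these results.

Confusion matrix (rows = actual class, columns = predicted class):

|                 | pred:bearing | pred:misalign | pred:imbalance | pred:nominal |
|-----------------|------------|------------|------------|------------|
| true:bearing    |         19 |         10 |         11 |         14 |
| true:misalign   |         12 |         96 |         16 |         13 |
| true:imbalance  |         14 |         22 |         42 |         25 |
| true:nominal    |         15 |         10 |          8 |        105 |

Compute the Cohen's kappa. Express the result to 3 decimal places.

0.456

Observed agreement pₒ = trace/N = 262/432 = 0.6065
Expected agreement pₑ = Σ (rowᵢ·colᵢ)/N² = (54·60 + 137·138 + 103·77 + 138·157)/432² = 0.2773
κ = (pₒ − pₑ)/(1 − pₑ) = (0.6065 − 0.2773)/(1 − 0.2773) = 0.456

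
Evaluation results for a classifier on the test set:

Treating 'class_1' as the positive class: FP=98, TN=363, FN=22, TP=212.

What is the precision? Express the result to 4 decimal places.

Precision = TP/(TP+FP) = 212/(212+98) = 212/310 = 0.6839

0.6839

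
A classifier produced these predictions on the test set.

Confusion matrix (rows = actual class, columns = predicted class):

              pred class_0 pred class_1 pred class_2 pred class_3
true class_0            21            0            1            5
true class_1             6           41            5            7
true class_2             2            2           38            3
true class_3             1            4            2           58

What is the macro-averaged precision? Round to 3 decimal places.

Per-class precision (TP/(TP+FP)):
  class_0: TP=21, FP=6+2+1=9 → 21/30 = 0.7000
  class_1: TP=41, FP=0+2+4=6 → 41/47 = 0.8723
  class_2: TP=38, FP=1+5+2=8 → 38/46 = 0.8261
  class_3: TP=58, FP=5+7+3=15 → 58/73 = 0.7945
Macro-precision = mean = (0.7000 + 0.8723 + 0.8261 + 0.7945) / 4 = 0.798

0.798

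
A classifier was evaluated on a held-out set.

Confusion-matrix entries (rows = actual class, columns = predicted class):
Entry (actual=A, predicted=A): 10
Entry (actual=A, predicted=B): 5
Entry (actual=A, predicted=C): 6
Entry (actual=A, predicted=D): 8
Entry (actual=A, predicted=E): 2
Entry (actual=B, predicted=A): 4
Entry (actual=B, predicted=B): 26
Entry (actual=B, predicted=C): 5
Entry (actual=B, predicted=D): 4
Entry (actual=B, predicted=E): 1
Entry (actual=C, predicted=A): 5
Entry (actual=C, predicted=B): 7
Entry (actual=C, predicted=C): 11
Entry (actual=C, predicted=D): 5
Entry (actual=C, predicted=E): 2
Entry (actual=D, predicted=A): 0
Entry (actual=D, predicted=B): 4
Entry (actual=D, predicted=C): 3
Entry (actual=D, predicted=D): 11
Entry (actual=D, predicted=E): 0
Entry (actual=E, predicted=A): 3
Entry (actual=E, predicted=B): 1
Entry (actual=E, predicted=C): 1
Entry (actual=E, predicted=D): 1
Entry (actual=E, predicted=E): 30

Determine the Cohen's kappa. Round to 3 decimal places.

0.455

Observed agreement pₒ = trace/N = 88/155 = 0.5677
Expected agreement pₑ = Σ (rowᵢ·colᵢ)/N² = (31·22 + 40·43 + 30·26 + 18·29 + 36·35)/155² = 0.2066
κ = (pₒ − pₑ)/(1 − pₑ) = (0.5677 − 0.2066)/(1 − 0.2066) = 0.455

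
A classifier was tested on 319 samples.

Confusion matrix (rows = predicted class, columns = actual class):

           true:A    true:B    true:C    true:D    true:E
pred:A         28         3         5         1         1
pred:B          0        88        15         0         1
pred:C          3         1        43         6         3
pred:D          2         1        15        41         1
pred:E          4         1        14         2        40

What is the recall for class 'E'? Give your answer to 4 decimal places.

0.8696

One-vs-rest for 'E': TP = diagonal; FP = other classes predicted 'E'; FN = 'E' predicted as other.
recall = TP/(TP+FN).
E: TP=40, FN=1+1+3+1=6 → 40/46 = 0.86957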